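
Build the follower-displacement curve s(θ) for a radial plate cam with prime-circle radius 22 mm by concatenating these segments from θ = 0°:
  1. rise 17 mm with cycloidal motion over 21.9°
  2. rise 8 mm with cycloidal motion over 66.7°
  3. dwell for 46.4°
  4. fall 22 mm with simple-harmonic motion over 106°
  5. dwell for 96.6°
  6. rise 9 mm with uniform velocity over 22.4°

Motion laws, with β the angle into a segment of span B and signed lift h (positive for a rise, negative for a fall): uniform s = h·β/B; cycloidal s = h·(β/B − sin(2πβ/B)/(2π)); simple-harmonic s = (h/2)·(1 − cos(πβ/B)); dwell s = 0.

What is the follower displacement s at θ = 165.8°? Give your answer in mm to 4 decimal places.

seg 1 [0°–21.9°] cycloidal, h=17: full span → s += 17 → s = 17.0000
seg 2 [21.9°–88.6°] cycloidal, h=8: full span → s += 8 → s = 25.0000
seg 3 [88.6°–135°] dwell: s stays 25.0000
seg 4 [135°–241°] simple-harmonic, h=-22: θ=165.8° here. β=30.8, B=106. -22/2·(1 − cos(π·0.2906)) = -4.2735 → s = 20.7265

20.7265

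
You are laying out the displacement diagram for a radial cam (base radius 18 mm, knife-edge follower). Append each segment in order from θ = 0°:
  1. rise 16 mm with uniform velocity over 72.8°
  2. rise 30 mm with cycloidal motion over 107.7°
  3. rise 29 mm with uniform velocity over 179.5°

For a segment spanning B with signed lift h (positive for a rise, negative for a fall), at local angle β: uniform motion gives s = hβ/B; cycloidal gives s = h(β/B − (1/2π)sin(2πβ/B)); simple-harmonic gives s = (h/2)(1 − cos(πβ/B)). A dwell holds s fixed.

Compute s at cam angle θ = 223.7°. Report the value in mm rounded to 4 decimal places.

seg 1 [0°–72.8°] uniform, h=16: full span → s += 16 → s = 16.0000
seg 2 [72.8°–180.5°] cycloidal, h=30: full span → s += 30 → s = 46.0000
seg 3 [180.5°–360°] uniform, h=29: θ=223.7° here. β=43.2, B=179.5. 29·43.2/179.5 = 6.9794 → s = 52.9794

52.9794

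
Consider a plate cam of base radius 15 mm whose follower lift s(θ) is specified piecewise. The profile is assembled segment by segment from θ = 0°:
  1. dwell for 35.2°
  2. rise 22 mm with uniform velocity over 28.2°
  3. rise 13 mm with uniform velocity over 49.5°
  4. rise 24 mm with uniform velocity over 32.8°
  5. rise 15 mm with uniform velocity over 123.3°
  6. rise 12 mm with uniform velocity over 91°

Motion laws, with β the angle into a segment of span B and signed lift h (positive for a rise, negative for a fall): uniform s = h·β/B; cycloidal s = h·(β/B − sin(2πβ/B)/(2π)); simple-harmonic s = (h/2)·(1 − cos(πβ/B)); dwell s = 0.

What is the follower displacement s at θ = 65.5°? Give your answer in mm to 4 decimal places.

seg 1 [0°–35.2°] dwell: s stays 0.0000
seg 2 [35.2°–63.4°] uniform, h=22: full span → s += 22 → s = 22.0000
seg 3 [63.4°–112.9°] uniform, h=13: θ=65.5° here. β=2.1, B=49.5. 13·2.1/49.5 = 0.5515 → s = 22.5515

22.5515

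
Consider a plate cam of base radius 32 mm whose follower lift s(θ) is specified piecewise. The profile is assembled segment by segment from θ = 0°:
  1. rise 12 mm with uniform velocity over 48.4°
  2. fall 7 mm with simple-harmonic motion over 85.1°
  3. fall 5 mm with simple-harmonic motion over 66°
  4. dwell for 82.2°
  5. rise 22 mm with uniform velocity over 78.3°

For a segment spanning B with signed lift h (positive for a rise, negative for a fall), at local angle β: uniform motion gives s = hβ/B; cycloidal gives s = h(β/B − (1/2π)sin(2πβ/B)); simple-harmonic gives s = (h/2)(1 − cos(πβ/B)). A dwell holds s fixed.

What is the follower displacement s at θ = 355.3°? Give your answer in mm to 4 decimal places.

seg 1 [0°–48.4°] uniform, h=12: full span → s += 12 → s = 12.0000
seg 2 [48.4°–133.5°] simple-harmonic, h=-7: full span → s += -7 → s = 5.0000
seg 3 [133.5°–199.5°] simple-harmonic, h=-5: full span → s += -5 → s = 0.0000
seg 4 [199.5°–281.7°] dwell: s stays 0.0000
seg 5 [281.7°–360°] uniform, h=22: θ=355.3° here. β=73.6, B=78.3. 22·73.6/78.3 = 20.6794 → s = 20.6794

20.6794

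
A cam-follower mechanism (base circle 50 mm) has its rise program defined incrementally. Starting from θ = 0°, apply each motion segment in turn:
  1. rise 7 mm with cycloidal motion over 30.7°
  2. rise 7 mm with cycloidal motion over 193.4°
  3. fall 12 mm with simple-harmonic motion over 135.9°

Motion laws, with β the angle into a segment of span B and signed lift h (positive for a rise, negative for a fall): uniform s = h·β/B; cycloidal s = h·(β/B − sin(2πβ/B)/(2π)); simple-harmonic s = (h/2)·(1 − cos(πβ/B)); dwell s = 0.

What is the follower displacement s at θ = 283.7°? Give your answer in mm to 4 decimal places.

seg 1 [0°–30.7°] cycloidal, h=7: full span → s += 7 → s = 7.0000
seg 2 [30.7°–224.1°] cycloidal, h=7: full span → s += 7 → s = 14.0000
seg 3 [224.1°–360°] simple-harmonic, h=-12: θ=283.7° here. β=59.6, B=135.9. -12/2·(1 − cos(π·0.4386)) = -4.8490 → s = 9.1510

9.1510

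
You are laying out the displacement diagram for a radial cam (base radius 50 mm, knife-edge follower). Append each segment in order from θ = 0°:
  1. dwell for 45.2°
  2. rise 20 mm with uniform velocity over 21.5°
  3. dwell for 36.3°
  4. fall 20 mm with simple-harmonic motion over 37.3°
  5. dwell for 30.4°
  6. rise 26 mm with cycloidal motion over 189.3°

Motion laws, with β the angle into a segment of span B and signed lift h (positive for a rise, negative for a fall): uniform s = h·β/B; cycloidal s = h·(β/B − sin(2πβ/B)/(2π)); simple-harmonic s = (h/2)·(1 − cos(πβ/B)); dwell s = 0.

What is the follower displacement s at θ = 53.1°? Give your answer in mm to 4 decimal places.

seg 1 [0°–45.2°] dwell: s stays 0.0000
seg 2 [45.2°–66.7°] uniform, h=20: θ=53.1° here. β=7.9, B=21.5. 20·7.9/21.5 = 7.3488 → s = 7.3488

7.3488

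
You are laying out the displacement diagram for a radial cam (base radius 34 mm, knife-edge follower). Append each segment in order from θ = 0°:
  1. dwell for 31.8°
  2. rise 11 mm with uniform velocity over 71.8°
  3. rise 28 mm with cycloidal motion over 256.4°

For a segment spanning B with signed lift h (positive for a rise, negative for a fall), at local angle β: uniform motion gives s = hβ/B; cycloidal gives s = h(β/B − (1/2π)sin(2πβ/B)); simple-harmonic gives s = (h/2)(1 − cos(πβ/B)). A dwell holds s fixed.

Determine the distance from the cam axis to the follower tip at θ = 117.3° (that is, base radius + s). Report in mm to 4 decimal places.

seg 1 [0°–31.8°] dwell: s stays 0.0000
seg 2 [31.8°–103.6°] uniform, h=11: full span → s += 11 → s = 11.0000
seg 3 [103.6°–360°] cycloidal, h=28: θ=117.3° here. β=13.7, B=256.4. 28·(0.0534 − sin(2π·0.0534)/(2π)) = 0.0279 → s = 11.0279
radial distance = base radius + s = 34 + 11.0279 = 45.0279

45.0279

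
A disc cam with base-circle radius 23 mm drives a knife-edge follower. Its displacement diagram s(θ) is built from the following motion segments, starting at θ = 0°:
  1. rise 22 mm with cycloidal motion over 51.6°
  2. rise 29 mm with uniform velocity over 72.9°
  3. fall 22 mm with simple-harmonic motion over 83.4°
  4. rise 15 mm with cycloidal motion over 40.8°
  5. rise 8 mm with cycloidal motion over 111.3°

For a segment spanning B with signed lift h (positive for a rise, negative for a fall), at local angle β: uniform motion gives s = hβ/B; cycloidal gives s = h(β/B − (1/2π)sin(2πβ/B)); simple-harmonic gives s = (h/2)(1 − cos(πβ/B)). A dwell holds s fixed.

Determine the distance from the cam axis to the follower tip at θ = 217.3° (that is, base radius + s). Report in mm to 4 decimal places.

seg 1 [0°–51.6°] cycloidal, h=22: full span → s += 22 → s = 22.0000
seg 2 [51.6°–124.5°] uniform, h=29: full span → s += 29 → s = 51.0000
seg 3 [124.5°–207.9°] simple-harmonic, h=-22: full span → s += -22 → s = 29.0000
seg 4 [207.9°–248.7°] cycloidal, h=15: θ=217.3° here. β=9.4, B=40.8. 15·(0.2304 − sin(2π·0.2304)/(2π)) = 1.0867 → s = 30.0867
radial distance = base radius + s = 23 + 30.0867 = 53.0867

53.0867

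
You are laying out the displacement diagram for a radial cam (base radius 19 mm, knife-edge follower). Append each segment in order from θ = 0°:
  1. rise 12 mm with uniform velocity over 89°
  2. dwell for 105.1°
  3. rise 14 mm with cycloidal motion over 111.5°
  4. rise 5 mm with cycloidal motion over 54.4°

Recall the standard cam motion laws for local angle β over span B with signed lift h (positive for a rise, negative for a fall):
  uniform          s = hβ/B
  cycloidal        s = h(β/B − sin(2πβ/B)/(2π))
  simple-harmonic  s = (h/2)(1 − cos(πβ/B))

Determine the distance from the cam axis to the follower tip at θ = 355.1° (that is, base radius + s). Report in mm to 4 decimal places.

seg 1 [0°–89°] uniform, h=12: full span → s += 12 → s = 12.0000
seg 2 [89°–194.1°] dwell: s stays 12.0000
seg 3 [194.1°–305.6°] cycloidal, h=14: full span → s += 14 → s = 26.0000
seg 4 [305.6°–360°] cycloidal, h=5: θ=355.1° here. β=49.5, B=54.4. 5·(0.9099 − sin(2π·0.9099)/(2π)) = 4.9763 → s = 30.9763
radial distance = base radius + s = 19 + 30.9763 = 49.9763

49.9763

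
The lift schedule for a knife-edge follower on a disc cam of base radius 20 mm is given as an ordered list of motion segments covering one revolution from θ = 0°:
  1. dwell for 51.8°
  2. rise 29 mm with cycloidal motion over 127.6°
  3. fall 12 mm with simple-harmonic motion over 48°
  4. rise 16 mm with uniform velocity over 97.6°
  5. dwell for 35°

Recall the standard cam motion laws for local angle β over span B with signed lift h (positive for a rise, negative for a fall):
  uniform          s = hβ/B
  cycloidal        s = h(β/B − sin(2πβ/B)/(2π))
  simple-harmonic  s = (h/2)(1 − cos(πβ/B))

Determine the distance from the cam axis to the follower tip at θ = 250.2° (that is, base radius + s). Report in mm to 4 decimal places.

seg 1 [0°–51.8°] dwell: s stays 0.0000
seg 2 [51.8°–179.4°] cycloidal, h=29: full span → s += 29 → s = 29.0000
seg 3 [179.4°–227.4°] simple-harmonic, h=-12: full span → s += -12 → s = 17.0000
seg 4 [227.4°–325°] uniform, h=16: θ=250.2° here. β=22.8, B=97.6. 16·22.8/97.6 = 3.7377 → s = 20.7377
radial distance = base radius + s = 20 + 20.7377 = 40.7377

40.7377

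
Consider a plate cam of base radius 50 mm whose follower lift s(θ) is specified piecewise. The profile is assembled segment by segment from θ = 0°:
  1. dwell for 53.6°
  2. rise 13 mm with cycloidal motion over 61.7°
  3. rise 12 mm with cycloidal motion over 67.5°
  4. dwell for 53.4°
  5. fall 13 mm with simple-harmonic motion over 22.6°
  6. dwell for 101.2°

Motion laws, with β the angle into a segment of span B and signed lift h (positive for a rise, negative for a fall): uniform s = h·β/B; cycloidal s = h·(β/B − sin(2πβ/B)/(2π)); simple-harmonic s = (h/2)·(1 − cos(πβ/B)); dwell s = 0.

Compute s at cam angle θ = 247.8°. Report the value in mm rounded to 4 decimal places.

seg 1 [0°–53.6°] dwell: s stays 0.0000
seg 2 [53.6°–115.3°] cycloidal, h=13: full span → s += 13 → s = 13.0000
seg 3 [115.3°–182.8°] cycloidal, h=12: full span → s += 12 → s = 25.0000
seg 4 [182.8°–236.2°] dwell: s stays 25.0000
seg 5 [236.2°–258.8°] simple-harmonic, h=-13: θ=247.8° here. β=11.6, B=22.6. -13/2·(1 − cos(π·0.5133)) = -6.7710 → s = 18.2290

18.2290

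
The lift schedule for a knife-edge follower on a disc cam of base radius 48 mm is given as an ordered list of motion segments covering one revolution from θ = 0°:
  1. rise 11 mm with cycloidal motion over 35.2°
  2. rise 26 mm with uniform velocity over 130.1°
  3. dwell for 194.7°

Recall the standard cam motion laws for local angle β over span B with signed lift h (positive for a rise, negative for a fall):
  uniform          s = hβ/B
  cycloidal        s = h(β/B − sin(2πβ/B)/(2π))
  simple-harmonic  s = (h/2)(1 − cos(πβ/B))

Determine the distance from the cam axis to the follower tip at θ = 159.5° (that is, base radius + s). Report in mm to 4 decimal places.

seg 1 [0°–35.2°] cycloidal, h=11: full span → s += 11 → s = 11.0000
seg 2 [35.2°–165.3°] uniform, h=26: θ=159.5° here. β=124.3, B=130.1. 26·124.3/130.1 = 24.8409 → s = 35.8409
radial distance = base radius + s = 48 + 35.8409 = 83.8409

83.8409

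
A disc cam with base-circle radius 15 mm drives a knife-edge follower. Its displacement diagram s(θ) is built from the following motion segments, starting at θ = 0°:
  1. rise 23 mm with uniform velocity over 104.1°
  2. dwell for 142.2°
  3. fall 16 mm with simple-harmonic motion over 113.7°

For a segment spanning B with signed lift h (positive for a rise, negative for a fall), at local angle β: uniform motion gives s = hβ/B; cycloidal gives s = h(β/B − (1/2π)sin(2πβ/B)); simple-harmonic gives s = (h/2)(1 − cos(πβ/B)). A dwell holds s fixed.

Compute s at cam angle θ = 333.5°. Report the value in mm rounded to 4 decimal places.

seg 1 [0°–104.1°] uniform, h=23: full span → s += 23 → s = 23.0000
seg 2 [104.1°–246.3°] dwell: s stays 23.0000
seg 3 [246.3°–360°] simple-harmonic, h=-16: θ=333.5° here. β=87.2, B=113.7. -16/2·(1 − cos(π·0.7669)) = -13.9496 → s = 9.0504

9.0504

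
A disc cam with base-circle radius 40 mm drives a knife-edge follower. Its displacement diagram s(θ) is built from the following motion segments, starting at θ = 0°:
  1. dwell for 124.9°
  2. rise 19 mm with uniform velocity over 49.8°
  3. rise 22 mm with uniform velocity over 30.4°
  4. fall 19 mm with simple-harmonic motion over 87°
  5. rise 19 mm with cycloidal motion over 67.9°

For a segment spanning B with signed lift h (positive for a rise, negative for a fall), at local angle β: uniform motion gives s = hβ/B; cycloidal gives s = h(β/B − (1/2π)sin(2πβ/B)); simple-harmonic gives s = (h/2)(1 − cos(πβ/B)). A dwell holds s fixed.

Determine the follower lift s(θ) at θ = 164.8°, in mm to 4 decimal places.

seg 1 [0°–124.9°] dwell: s stays 0.0000
seg 2 [124.9°–174.7°] uniform, h=19: θ=164.8° here. β=39.9, B=49.8. 19·39.9/49.8 = 15.2229 → s = 15.2229

15.2229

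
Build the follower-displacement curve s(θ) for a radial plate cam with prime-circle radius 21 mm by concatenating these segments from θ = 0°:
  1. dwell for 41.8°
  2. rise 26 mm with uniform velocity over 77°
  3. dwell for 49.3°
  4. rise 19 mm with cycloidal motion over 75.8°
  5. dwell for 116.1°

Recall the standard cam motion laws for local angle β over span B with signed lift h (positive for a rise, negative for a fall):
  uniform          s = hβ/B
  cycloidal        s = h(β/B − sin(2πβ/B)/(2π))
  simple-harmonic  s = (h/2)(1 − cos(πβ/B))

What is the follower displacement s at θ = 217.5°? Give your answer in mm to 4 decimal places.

seg 1 [0°–41.8°] dwell: s stays 0.0000
seg 2 [41.8°–118.8°] uniform, h=26: full span → s += 26 → s = 26.0000
seg 3 [118.8°–168.1°] dwell: s stays 26.0000
seg 4 [168.1°–243.9°] cycloidal, h=19: θ=217.5° here. β=49.4, B=75.8. 19·(0.6517 − sin(2π·0.6517)/(2π)) = 14.8480 → s = 40.8480

40.8480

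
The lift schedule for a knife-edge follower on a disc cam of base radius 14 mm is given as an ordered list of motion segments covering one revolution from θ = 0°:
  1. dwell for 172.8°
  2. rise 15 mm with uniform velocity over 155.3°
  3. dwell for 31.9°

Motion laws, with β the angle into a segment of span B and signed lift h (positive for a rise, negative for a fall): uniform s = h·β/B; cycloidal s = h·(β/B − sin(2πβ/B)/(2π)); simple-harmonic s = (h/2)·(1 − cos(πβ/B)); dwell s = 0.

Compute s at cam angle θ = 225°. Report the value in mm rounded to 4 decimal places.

seg 1 [0°–172.8°] dwell: s stays 0.0000
seg 2 [172.8°–328.1°] uniform, h=15: θ=225° here. β=52.2, B=155.3. 15·52.2/155.3 = 5.0419 → s = 5.0419

5.0419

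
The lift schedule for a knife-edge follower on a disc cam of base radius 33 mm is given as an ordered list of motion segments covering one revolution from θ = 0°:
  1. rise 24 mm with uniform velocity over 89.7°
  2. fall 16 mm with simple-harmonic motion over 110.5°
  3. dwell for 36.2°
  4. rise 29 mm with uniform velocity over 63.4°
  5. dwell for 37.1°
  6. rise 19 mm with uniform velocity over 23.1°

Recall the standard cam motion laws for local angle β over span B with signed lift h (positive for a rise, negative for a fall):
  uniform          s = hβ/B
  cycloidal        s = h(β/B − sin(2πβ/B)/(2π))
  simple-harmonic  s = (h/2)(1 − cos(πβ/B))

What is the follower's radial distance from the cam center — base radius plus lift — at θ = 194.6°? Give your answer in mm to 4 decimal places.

seg 1 [0°–89.7°] uniform, h=24: full span → s += 24 → s = 24.0000
seg 2 [89.7°–200.2°] simple-harmonic, h=-16: θ=194.6° here. β=104.9, B=110.5. -16/2·(1 − cos(π·0.9493)) = -15.8988 → s = 8.1012
radial distance = base radius + s = 33 + 8.1012 = 41.1012

41.1012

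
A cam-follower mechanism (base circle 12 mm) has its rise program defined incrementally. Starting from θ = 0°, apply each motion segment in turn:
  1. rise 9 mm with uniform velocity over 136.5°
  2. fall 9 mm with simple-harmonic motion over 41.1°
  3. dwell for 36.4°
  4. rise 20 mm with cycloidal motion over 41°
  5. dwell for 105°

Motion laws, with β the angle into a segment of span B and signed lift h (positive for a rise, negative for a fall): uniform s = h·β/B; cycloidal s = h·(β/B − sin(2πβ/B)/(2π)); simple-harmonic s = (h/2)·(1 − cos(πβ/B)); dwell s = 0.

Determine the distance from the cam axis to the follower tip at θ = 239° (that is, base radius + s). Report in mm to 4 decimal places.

seg 1 [0°–136.5°] uniform, h=9: full span → s += 9 → s = 9.0000
seg 2 [136.5°–177.6°] simple-harmonic, h=-9: full span → s += -9 → s = 0.0000
seg 3 [177.6°–214°] dwell: s stays 0.0000
seg 4 [214°–255°] cycloidal, h=20: θ=239° here. β=25, B=41. 20·(0.6098 − sin(2π·0.6098)/(2π)) = 14.2203 → s = 14.2203
radial distance = base radius + s = 12 + 14.2203 = 26.2203

26.2203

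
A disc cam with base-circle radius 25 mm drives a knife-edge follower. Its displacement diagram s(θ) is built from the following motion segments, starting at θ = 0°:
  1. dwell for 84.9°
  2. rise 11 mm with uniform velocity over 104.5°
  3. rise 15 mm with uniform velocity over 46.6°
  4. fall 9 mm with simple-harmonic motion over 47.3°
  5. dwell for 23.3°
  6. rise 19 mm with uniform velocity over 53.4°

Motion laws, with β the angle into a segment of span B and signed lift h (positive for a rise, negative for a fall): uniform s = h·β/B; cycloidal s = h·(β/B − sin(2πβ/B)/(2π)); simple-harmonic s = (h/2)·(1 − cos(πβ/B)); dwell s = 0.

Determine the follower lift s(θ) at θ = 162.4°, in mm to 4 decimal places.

seg 1 [0°–84.9°] dwell: s stays 0.0000
seg 2 [84.9°–189.4°] uniform, h=11: θ=162.4° here. β=77.5, B=104.5. 11·77.5/104.5 = 8.1579 → s = 8.1579

8.1579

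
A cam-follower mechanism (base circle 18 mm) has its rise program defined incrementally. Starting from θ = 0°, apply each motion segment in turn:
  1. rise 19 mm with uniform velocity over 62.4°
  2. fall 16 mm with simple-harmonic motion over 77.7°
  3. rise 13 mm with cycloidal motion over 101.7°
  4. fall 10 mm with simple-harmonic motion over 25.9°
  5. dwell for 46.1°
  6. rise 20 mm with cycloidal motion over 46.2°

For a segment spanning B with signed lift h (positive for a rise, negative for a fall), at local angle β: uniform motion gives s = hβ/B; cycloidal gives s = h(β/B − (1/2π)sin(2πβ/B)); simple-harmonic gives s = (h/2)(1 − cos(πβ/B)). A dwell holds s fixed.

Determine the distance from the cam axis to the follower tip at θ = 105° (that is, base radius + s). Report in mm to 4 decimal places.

seg 1 [0°–62.4°] uniform, h=19: full span → s += 19 → s = 19.0000
seg 2 [62.4°–140.1°] simple-harmonic, h=-16: θ=105° here. β=42.6, B=77.7. -16/2·(1 − cos(π·0.5483)) = -9.2083 → s = 9.7917
radial distance = base radius + s = 18 + 9.7917 = 27.7917

27.7917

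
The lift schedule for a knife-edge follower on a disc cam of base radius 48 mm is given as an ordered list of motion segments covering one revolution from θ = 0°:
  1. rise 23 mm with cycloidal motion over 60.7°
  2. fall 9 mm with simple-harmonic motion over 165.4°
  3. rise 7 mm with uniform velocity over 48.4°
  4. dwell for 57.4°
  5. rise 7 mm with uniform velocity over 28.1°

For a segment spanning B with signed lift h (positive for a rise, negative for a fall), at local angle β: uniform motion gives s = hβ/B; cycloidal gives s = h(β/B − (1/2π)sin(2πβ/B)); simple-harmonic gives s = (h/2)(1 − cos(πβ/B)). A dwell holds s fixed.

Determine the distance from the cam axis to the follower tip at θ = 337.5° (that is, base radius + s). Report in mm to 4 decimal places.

seg 1 [0°–60.7°] cycloidal, h=23: full span → s += 23 → s = 23.0000
seg 2 [60.7°–226.1°] simple-harmonic, h=-9: full span → s += -9 → s = 14.0000
seg 3 [226.1°–274.5°] uniform, h=7: full span → s += 7 → s = 21.0000
seg 4 [274.5°–331.9°] dwell: s stays 21.0000
seg 5 [331.9°–360°] uniform, h=7: θ=337.5° here. β=5.6, B=28.1. 7·5.6/28.1 = 1.3950 → s = 22.3950
radial distance = base radius + s = 48 + 22.3950 = 70.3950

70.3950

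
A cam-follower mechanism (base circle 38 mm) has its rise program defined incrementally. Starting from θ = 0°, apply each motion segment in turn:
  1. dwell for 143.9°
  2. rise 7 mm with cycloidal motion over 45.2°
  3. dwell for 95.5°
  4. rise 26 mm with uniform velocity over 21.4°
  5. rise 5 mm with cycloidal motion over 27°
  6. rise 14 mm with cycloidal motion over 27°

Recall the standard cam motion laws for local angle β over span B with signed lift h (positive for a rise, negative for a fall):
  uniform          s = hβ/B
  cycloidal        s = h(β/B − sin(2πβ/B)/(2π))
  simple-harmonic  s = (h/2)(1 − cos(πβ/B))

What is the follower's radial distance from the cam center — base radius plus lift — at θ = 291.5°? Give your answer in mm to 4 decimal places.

seg 1 [0°–143.9°] dwell: s stays 0.0000
seg 2 [143.9°–189.1°] cycloidal, h=7: full span → s += 7 → s = 7.0000
seg 3 [189.1°–284.6°] dwell: s stays 7.0000
seg 4 [284.6°–306°] uniform, h=26: θ=291.5° here. β=6.9, B=21.4. 26·6.9/21.4 = 8.3832 → s = 15.3832
radial distance = base radius + s = 38 + 15.3832 = 53.3832

53.3832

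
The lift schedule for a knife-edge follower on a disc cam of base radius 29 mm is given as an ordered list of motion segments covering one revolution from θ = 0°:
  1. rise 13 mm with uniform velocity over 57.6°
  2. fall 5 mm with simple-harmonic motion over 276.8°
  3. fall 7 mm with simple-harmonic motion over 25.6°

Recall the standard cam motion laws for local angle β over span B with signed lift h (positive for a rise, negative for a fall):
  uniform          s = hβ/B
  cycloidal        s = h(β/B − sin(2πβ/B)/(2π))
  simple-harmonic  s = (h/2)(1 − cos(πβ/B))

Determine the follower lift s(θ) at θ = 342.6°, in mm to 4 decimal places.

seg 1 [0°–57.6°] uniform, h=13: full span → s += 13 → s = 13.0000
seg 2 [57.6°–334.4°] simple-harmonic, h=-5: full span → s += -5 → s = 8.0000
seg 3 [334.4°–360°] simple-harmonic, h=-7: θ=342.6° here. β=8.2, B=25.6. -7/2·(1 − cos(π·0.3203)) = -1.6275 → s = 6.3725

6.3725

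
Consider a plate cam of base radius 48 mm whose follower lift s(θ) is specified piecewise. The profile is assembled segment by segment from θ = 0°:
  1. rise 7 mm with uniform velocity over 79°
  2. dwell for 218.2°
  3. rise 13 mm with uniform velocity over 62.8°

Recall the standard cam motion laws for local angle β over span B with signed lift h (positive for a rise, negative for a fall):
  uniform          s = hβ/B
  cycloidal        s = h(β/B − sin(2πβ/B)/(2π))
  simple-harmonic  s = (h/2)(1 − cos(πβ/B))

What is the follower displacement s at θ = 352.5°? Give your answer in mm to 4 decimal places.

seg 1 [0°–79°] uniform, h=7: full span → s += 7 → s = 7.0000
seg 2 [79°–297.2°] dwell: s stays 7.0000
seg 3 [297.2°–360°] uniform, h=13: θ=352.5° here. β=55.3, B=62.8. 13·55.3/62.8 = 11.4475 → s = 18.4475

18.4475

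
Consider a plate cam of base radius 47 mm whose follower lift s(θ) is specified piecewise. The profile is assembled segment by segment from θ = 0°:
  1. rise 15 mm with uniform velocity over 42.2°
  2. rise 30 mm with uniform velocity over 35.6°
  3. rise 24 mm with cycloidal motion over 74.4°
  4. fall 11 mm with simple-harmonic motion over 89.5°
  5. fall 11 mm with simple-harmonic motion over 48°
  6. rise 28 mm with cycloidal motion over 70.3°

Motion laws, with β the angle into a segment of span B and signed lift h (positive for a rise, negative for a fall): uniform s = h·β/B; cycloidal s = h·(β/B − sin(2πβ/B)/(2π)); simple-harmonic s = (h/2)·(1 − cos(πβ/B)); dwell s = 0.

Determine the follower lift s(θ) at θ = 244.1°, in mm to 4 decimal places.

seg 1 [0°–42.2°] uniform, h=15: full span → s += 15 → s = 15.0000
seg 2 [42.2°–77.8°] uniform, h=30: full span → s += 30 → s = 45.0000
seg 3 [77.8°–152.2°] cycloidal, h=24: full span → s += 24 → s = 69.0000
seg 4 [152.2°–241.7°] simple-harmonic, h=-11: full span → s += -11 → s = 58.0000
seg 5 [241.7°–289.7°] simple-harmonic, h=-11: θ=244.1° here. β=2.4, B=48. -11/2·(1 − cos(π·0.0500)) = -0.0677 → s = 57.9323

57.9323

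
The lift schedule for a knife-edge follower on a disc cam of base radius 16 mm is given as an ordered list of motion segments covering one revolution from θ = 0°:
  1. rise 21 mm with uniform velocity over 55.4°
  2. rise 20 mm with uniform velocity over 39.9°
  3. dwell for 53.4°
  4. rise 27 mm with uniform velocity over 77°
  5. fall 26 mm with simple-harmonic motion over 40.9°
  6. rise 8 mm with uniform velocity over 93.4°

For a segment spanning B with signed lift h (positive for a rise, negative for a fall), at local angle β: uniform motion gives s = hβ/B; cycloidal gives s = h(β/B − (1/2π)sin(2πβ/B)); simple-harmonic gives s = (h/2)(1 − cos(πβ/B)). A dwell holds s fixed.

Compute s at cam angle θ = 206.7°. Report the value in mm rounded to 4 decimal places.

seg 1 [0°–55.4°] uniform, h=21: full span → s += 21 → s = 21.0000
seg 2 [55.4°–95.3°] uniform, h=20: full span → s += 20 → s = 41.0000
seg 3 [95.3°–148.7°] dwell: s stays 41.0000
seg 4 [148.7°–225.7°] uniform, h=27: θ=206.7° here. β=58, B=77. 27·58/77 = 20.3377 → s = 61.3377

61.3377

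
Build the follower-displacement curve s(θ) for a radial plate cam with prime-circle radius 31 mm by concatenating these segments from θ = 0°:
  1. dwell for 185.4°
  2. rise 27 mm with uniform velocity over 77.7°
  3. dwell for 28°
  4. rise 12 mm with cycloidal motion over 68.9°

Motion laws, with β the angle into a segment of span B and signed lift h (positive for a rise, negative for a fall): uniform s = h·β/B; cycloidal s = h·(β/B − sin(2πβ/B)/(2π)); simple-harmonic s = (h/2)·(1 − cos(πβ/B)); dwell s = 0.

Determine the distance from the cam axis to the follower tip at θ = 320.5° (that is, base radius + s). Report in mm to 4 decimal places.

seg 1 [0°–185.4°] dwell: s stays 0.0000
seg 2 [185.4°–263.1°] uniform, h=27: full span → s += 27 → s = 27.0000
seg 3 [263.1°–291.1°] dwell: s stays 27.0000
seg 4 [291.1°–360°] cycloidal, h=12: θ=320.5° here. β=29.4, B=68.9. 12·(0.4267 − sin(2π·0.4267)/(2π)) = 4.2717 → s = 31.2717
radial distance = base radius + s = 31 + 31.2717 = 62.2717

62.2717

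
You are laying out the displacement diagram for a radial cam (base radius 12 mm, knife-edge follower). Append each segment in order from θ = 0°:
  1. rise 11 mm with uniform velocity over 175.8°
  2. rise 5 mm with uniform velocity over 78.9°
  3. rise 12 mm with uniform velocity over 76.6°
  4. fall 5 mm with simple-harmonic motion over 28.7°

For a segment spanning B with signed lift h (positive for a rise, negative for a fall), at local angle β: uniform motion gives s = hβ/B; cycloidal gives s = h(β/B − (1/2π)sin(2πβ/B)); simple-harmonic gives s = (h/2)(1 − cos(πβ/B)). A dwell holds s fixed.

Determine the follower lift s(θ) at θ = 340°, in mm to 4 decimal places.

seg 1 [0°–175.8°] uniform, h=11: full span → s += 11 → s = 11.0000
seg 2 [175.8°–254.7°] uniform, h=5: full span → s += 5 → s = 16.0000
seg 3 [254.7°–331.3°] uniform, h=12: full span → s += 12 → s = 28.0000
seg 4 [331.3°–360°] simple-harmonic, h=-5: θ=340° here. β=8.7, B=28.7. -5/2·(1 − cos(π·0.3031)) = -1.0505 → s = 26.9495

26.9495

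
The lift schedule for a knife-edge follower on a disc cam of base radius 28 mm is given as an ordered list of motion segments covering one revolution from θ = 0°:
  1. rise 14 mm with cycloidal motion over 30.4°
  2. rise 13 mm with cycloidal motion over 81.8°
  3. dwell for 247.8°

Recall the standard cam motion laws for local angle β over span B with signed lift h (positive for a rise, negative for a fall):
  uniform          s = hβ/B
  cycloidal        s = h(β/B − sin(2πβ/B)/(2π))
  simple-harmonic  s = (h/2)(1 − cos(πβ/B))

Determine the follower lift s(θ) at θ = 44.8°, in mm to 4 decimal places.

seg 1 [0°–30.4°] cycloidal, h=14: full span → s += 14 → s = 14.0000
seg 2 [30.4°–112.2°] cycloidal, h=13: θ=44.8° here. β=14.4, B=81.8. 13·(0.1760 − sin(2π·0.1760)/(2π)) = 0.4389 → s = 14.4389

14.4389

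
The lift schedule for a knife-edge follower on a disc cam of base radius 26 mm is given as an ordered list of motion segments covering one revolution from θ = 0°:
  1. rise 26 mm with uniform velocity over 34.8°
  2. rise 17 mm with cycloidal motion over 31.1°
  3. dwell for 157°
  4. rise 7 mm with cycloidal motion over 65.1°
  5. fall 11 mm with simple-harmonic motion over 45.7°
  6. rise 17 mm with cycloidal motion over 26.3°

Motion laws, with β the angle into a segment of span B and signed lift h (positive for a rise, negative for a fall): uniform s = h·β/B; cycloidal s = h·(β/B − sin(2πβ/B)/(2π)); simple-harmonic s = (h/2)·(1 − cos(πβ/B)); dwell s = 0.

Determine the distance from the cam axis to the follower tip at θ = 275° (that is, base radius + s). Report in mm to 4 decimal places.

seg 1 [0°–34.8°] uniform, h=26: full span → s += 26 → s = 26.0000
seg 2 [34.8°–65.9°] cycloidal, h=17: full span → s += 17 → s = 43.0000
seg 3 [65.9°–222.9°] dwell: s stays 43.0000
seg 4 [222.9°–288°] cycloidal, h=7: θ=275° here. β=52.1, B=65.1. 7·(0.8003 − sin(2π·0.8003)/(2π)) = 6.6610 → s = 49.6610
radial distance = base radius + s = 26 + 49.6610 = 75.6610

75.6610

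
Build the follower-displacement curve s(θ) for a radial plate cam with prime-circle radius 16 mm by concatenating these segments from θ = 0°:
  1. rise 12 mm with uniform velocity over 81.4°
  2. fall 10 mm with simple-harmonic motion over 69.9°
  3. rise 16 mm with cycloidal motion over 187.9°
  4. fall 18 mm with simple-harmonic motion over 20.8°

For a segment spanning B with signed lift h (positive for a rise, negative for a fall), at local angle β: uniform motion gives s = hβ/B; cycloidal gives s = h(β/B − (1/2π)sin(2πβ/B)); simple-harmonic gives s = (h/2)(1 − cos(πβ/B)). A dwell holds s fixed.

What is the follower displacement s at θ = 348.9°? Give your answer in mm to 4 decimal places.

seg 1 [0°–81.4°] uniform, h=12: full span → s += 12 → s = 12.0000
seg 2 [81.4°–151.3°] simple-harmonic, h=-10: full span → s += -10 → s = 2.0000
seg 3 [151.3°–339.2°] cycloidal, h=16: full span → s += 16 → s = 18.0000
seg 4 [339.2°–360°] simple-harmonic, h=-18: θ=348.9° here. β=9.7, B=20.8. -18/2·(1 − cos(π·0.4663)) = -8.0502 → s = 9.9498

9.9498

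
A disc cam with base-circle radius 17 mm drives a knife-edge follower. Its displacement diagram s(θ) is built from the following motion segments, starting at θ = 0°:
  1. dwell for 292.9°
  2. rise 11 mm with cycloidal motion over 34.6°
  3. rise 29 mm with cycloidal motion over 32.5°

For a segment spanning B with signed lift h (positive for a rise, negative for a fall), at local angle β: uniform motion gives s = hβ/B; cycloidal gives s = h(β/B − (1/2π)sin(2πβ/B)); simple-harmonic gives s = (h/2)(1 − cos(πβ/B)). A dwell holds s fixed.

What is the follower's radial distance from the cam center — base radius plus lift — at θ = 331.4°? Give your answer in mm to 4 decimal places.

seg 1 [0°–292.9°] dwell: s stays 0.0000
seg 2 [292.9°–327.5°] cycloidal, h=11: full span → s += 11 → s = 11.0000
seg 3 [327.5°–360°] cycloidal, h=29: θ=331.4° here. β=3.9, B=32.5. 29·(0.1200 − sin(2π·0.1200)/(2π)) = 0.3205 → s = 11.3205
radial distance = base radius + s = 17 + 11.3205 = 28.3205

28.3205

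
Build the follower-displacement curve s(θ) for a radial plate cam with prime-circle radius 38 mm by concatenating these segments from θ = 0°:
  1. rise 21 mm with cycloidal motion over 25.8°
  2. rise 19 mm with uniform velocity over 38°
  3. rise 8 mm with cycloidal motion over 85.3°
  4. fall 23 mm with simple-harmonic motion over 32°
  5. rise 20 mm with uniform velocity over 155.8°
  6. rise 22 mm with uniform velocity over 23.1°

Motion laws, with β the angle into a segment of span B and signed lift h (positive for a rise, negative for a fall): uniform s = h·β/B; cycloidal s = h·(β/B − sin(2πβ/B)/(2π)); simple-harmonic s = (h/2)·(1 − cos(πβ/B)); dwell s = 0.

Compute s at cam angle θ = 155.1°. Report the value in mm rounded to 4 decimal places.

seg 1 [0°–25.8°] cycloidal, h=21: full span → s += 21 → s = 21.0000
seg 2 [25.8°–63.8°] uniform, h=19: full span → s += 19 → s = 40.0000
seg 3 [63.8°–149.1°] cycloidal, h=8: full span → s += 8 → s = 48.0000
seg 4 [149.1°–181.1°] simple-harmonic, h=-23: θ=155.1° here. β=6, B=32. -23/2·(1 − cos(π·0.1875)) = -1.9381 → s = 46.0619

46.0619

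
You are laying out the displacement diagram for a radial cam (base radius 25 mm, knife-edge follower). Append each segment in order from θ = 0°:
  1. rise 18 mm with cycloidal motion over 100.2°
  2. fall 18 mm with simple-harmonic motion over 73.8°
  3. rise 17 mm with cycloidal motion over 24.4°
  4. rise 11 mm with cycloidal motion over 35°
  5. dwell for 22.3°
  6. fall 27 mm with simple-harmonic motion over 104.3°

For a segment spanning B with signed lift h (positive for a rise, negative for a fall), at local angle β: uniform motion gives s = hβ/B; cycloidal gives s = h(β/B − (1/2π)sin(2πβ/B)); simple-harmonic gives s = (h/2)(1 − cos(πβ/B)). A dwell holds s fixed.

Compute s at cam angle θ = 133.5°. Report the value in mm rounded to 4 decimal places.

seg 1 [0°–100.2°] cycloidal, h=18: full span → s += 18 → s = 18.0000
seg 2 [100.2°–174°] simple-harmonic, h=-18: θ=133.5° here. β=33.3, B=73.8. -18/2·(1 − cos(π·0.4512)) = -7.6262 → s = 10.3738

10.3738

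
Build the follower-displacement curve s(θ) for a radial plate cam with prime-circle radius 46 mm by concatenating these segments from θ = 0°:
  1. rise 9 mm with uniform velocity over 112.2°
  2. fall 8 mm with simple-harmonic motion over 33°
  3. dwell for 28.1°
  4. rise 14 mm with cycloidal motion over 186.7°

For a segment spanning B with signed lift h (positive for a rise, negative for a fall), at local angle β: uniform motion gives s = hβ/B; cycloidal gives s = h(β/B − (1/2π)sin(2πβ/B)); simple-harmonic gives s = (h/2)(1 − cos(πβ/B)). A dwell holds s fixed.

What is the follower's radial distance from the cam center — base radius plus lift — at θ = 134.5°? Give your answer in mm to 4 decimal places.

seg 1 [0°–112.2°] uniform, h=9: full span → s += 9 → s = 9.0000
seg 2 [112.2°–145.2°] simple-harmonic, h=-8: θ=134.5° here. β=22.3, B=33. -8/2·(1 − cos(π·0.6758)) = -6.0981 → s = 2.9019
radial distance = base radius + s = 46 + 2.9019 = 48.9019

48.9019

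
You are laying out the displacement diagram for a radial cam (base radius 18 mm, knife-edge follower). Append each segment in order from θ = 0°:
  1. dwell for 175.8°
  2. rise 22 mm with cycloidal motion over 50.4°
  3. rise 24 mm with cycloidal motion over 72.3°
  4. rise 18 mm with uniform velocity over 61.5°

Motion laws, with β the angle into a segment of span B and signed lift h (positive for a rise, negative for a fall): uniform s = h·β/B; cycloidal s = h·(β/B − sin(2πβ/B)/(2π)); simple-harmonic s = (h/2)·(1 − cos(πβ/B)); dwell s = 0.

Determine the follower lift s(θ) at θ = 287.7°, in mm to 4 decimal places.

seg 1 [0°–175.8°] dwell: s stays 0.0000
seg 2 [175.8°–226.2°] cycloidal, h=22: full span → s += 22 → s = 22.0000
seg 3 [226.2°–298.5°] cycloidal, h=24: θ=287.7° here. β=61.5, B=72.3. 24·(0.8506 − sin(2π·0.8506)/(2π)) = 23.4964 → s = 45.4964

45.4964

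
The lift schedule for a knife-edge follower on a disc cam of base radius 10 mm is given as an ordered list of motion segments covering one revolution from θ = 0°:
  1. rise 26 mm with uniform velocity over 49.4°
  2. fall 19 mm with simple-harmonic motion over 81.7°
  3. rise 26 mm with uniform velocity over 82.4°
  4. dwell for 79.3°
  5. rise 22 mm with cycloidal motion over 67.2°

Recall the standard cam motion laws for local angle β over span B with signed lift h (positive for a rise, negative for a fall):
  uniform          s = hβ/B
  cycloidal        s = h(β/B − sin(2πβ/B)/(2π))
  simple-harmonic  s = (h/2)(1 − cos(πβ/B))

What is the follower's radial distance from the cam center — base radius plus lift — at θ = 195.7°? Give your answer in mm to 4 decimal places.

seg 1 [0°–49.4°] uniform, h=26: full span → s += 26 → s = 26.0000
seg 2 [49.4°–131.1°] simple-harmonic, h=-19: full span → s += -19 → s = 7.0000
seg 3 [131.1°–213.5°] uniform, h=26: θ=195.7° here. β=64.6, B=82.4. 26·64.6/82.4 = 20.3835 → s = 27.3835
radial distance = base radius + s = 10 + 27.3835 = 37.3835

37.3835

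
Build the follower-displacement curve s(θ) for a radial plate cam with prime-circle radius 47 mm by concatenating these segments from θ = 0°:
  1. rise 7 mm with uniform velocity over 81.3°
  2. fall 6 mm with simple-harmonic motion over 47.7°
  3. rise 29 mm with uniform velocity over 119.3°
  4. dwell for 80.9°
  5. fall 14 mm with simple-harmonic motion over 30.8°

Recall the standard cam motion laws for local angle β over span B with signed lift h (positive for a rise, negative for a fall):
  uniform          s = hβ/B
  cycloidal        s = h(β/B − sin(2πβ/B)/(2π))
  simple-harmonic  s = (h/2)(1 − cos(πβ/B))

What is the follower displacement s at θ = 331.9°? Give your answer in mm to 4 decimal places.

seg 1 [0°–81.3°] uniform, h=7: full span → s += 7 → s = 7.0000
seg 2 [81.3°–129°] simple-harmonic, h=-6: full span → s += -6 → s = 1.0000
seg 3 [129°–248.3°] uniform, h=29: full span → s += 29 → s = 30.0000
seg 4 [248.3°–329.2°] dwell: s stays 30.0000
seg 5 [329.2°–360°] simple-harmonic, h=-14: θ=331.9° here. β=2.7, B=30.8. -14/2·(1 − cos(π·0.0877)) = -0.2638 → s = 29.7362

29.7362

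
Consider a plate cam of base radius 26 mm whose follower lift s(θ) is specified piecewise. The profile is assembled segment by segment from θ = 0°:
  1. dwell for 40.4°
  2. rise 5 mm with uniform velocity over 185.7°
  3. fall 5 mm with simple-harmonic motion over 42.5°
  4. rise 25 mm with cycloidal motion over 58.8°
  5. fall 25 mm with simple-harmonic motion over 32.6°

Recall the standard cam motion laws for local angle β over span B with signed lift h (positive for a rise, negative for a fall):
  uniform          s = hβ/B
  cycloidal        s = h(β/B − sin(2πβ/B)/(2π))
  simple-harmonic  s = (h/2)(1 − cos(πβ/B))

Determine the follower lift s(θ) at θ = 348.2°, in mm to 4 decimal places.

seg 1 [0°–40.4°] dwell: s stays 0.0000
seg 2 [40.4°–226.1°] uniform, h=5: full span → s += 5 → s = 5.0000
seg 3 [226.1°–268.6°] simple-harmonic, h=-5: full span → s += -5 → s = 0.0000
seg 4 [268.6°–327.4°] cycloidal, h=25: full span → s += 25 → s = 25.0000
seg 5 [327.4°–360°] simple-harmonic, h=-25: θ=348.2° here. β=20.8, B=32.6. -25/2·(1 − cos(π·0.6380)) = -17.7524 → s = 7.2476

7.2476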